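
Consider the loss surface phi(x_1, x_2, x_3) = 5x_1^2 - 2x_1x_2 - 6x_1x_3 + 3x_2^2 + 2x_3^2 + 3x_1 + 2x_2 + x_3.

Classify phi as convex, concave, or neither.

phi is quadratic, so its Hessian is the constant matrix H = [[10, -2, -6], [-2, 6, 0], [-6, 0, 4]].
Leading principal minors: 10, 56, 8.
All positive ⇒ H ≻ 0 ⇒ convex.

convex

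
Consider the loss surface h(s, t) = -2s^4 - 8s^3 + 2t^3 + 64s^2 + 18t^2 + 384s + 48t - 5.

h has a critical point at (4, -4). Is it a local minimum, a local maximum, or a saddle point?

local maximum

The mixed partial ∂²h/∂s∂t is 0, so the Hessian at any point is diag(h_ss, h_tt) = diag(8(-3s^2 - 6s + 16), 12(t + 3)).
At (4, -4): H = diag(-448, -12).
Both eigenvalues are negative, so H is negative definite: a local maximum.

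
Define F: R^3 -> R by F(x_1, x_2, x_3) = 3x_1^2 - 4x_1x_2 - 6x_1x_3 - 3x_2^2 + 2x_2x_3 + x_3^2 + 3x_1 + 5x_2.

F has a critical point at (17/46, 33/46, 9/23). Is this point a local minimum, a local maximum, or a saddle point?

The Hessian is constant: H = [[6, -4, -6], [-4, -6, 2], [-6, 2, 2]].
Leading principal minors: Δ₁ = 6, Δ₂ = -52, Δ₃ = 184.
The minors fit neither the all-positive nor the alternating-sign pattern, so H is indefinite: a saddle point.

saddle point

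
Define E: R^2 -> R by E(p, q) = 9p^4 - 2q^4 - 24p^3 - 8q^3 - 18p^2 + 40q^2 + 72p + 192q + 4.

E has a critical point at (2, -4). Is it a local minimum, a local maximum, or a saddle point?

The mixed partial ∂²E/∂p∂q is 0, so the Hessian at any point is diag(E_pp, E_qq) = diag(36(3p^2 - 4p - 1), 8(-3q^2 - 6q + 10)).
At (2, -4): H = diag(108, -112).
The eigenvalues have opposite signs, so H is indefinite: a saddle point.

saddle point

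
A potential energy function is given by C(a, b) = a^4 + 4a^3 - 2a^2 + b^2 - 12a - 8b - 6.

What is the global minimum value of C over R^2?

C(a,b) separates as P(a) + Q(b) − 6, so its minimum is min P + min Q − 6.
P'(a) = 4(a - 1)(a + 1)(a + 3) vanishes at a ∈ {-3, -1, 1}; Q'(b) = 2b - 8 vanishes at b ∈ {4}.
Local minima of P (where P''>0): P(-3)=-9, P(1)=-9. Local minima of Q: Q(4)=-16.
So the global minimum of C is P(-3) + Q(4) − 6 = -9 − 16 − 6 = -31, attained at (-3, 4).

-31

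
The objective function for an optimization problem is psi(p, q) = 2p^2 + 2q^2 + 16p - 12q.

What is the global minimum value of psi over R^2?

psi(p,q) separates as A(p) + B(q), so its minimum is min A + min B.
A'(p) = 4p + 16 vanishes at p ∈ {-4}; B'(q) = 4q - 12 vanishes at q ∈ {3}.
Local minima of A (where A''>0): A(-4)=-32. Local minima of B: B(3)=-18.
So the global minimum of psi is A(-4) + B(3) = -32 − 18 = -50, attained at (-4, 3).

-50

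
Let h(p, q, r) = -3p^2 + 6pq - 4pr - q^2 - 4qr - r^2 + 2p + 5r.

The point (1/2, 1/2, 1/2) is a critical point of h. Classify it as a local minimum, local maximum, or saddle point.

saddle point

The Hessian is constant: H = [[-6, 6, -4], [6, -2, -4], [-4, -4, -2]].
Leading principal minors: Δ₁ = -6, Δ₂ = -24, Δ₃ = 368.
The minors fit neither the all-positive nor the alternating-sign pattern, so H is indefinite: a saddle point.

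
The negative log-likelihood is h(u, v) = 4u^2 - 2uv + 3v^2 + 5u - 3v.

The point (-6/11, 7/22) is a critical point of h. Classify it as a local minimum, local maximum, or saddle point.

The Hessian of h is constant: H = [[8, -2], [-2, 6]].
det(H) = 8·6 − (-2)² = 44.
det(H) > 0 and tr(H) = 14 > 0, so H is positive definite and the point is a local minimum.

local minimum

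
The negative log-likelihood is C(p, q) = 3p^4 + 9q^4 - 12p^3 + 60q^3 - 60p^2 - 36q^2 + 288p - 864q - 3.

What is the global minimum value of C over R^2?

-2088

C(p,q) separates as A(p) + B(q) − 3, so its minimum is min A + min B − 3.
A'(p) = 12(p - 4)(p - 2)(p + 3) vanishes at p ∈ {-3, 2, 4}; B'(q) = 36(q - 2)(q + 3)(q + 4) vanishes at q ∈ {-4, -3, 2}.
Local minima of A (where A''>0): A(-3)=-837, A(4)=192. Local minima of B: B(-4)=1344, B(2)=-1248.
So the global minimum of C is A(-3) + B(2) − 3 = -837 − 1248 − 3 = -2088, attained at (-3, 2).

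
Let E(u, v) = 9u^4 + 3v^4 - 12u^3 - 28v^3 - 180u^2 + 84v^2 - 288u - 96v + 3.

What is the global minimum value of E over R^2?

-2557

E(u,v) separates as P(u) + Q(v) + 3, so its minimum is min P + min Q + 3.
P'(u) = 36(u - 4)(u + 1)(u + 2) vanishes at u ∈ {-2, -1, 4}; Q'(v) = 12(v - 4)(v - 2)(v - 1) vanishes at v ∈ {1, 2, 4}.
Local minima of P (where P''>0): P(-2)=96, P(4)=-2496. Local minima of Q: Q(1)=-37, Q(4)=-64.
So the global minimum of E is P(4) + Q(4) + 3 = -2496 − 64 + 3 = -2557, attained at (4, 4).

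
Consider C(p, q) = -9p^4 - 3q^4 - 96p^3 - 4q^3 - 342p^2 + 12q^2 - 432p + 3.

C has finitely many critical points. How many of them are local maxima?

4

C separates as a function of p plus a function of q, so ∇C=0 decouples.
∂C/∂p = -36(p + 1)(p + 3)(p + 4) = 0 at p ∈ {-4, -3, -1}; ∂C/∂q = -12q(q - 1)(q + 2) = 0 at q ∈ {-2, 0, 1}.
The Hessian is diagonal: diag(C_pp, C_qq). Second derivatives: C_pp(-4)=-108, C_pp(-3)=72, C_pp(-1)=-216; C_qq(-2)=-72, C_qq(0)=24, C_qq(1)=-36.
Local maxima occur where both diagonal entries negative: (-4, -2), (-4, 1), (-1, -2), (-1, 1). Count: 4.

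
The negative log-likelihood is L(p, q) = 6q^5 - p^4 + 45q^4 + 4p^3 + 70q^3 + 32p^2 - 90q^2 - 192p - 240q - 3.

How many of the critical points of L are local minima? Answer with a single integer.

2

L separates as a function of p plus a function of q, so ∇L=0 decouples.
∂L/∂p = -4(p - 4)(p - 3)(p + 4) = 0 at p ∈ {-4, 3, 4}; ∂L/∂q = 30(q - 1)(q + 1)(q + 2)(q + 4) = 0 at q ∈ {-4, -2, -1, 1}.
The Hessian is diagonal: diag(L_pp, L_qq). Second derivatives: L_pp(-4)=-224, L_pp(3)=28, L_pp(4)=-32; L_qq(-4)=-900, L_qq(-2)=180, L_qq(-1)=-180, L_qq(1)=900.
Local minima occur where both diagonal entries positive: (3, -2), (3, 1). Count: 2.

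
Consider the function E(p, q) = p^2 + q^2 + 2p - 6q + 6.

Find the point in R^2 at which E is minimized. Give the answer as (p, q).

E(p,q) separates as A(p) + B(q) + 6, so its minimum is min A + min B + 6.
A'(p) = 2p + 2 vanishes at p ∈ {-1}; B'(q) = 2q - 6 vanishes at q ∈ {3}.
Local minima of A (where A''>0): A(-1)=-1. Local minima of B: B(3)=-9.
So the global minimum of E is A(-1) + B(3) + 6 = -1 − 9 + 6 = -4, attained at (-1, 3).

(-1, 3)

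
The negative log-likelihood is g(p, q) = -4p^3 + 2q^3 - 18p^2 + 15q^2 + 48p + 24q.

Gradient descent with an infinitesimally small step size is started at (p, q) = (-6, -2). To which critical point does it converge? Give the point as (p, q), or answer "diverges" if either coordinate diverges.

(-4, -1)

g is separable, so gradient descent decouples: p follows -∂g/∂p, q follows -∂g/∂q.
∂g/∂p = -12(p - 1)(p + 4); at p=-6 this is -168, so p increases.
∂g/∂q = 6(q + 1)(q + 4); at q=-2 this is -12, so q increases.
p converges to its nearest critical value -4 (a local min of the p-part); q converges to -1. The iterate converges to (-4, -1).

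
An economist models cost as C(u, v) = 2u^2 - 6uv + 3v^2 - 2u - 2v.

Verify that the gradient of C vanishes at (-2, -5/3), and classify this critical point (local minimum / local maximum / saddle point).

saddle point

∇C = (4u - 6v - 2, -6u + 6v - 2); substituting (-2, -5/3) gives ∇C = (0, 0), so (-2, -5/3) is indeed a critical point.
The Hessian of C is constant: H = [[4, -6], [-6, 6]].
det(H) = 4·6 − (-6)² = -12.
Since det(H) < 0, H is indefinite and the critical point is a saddle point.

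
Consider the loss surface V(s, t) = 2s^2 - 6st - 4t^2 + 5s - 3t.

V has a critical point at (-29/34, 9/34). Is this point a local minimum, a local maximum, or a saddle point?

saddle point

The Hessian of V is constant: H = [[4, -6], [-6, -8]].
det(H) = 4·(-8) − (-6)² = -68.
Since det(H) < 0, H is indefinite and the critical point is a saddle point.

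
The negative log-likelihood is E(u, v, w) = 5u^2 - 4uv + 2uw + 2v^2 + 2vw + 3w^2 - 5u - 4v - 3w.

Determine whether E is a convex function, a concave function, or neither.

convex

E is quadratic, so its Hessian is the constant matrix H = [[10, -4, 2], [-4, 4, 2], [2, 2, 6]].
Leading principal minors: 10, 24, 56.
All positive ⇒ H ≻ 0 ⇒ convex.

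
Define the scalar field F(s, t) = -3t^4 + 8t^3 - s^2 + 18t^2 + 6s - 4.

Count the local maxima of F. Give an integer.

F separates as a function of s plus a function of t, so ∇F=0 decouples.
∂F/∂s = -2(s - 3) = 0 at s ∈ {3}; ∂F/∂t = -12t(t - 3)(t + 1) = 0 at t ∈ {-1, 0, 3}.
The Hessian is diagonal: diag(F_ss, F_tt). Second derivatives: F_ss(3)=-2; F_tt(-1)=-48, F_tt(0)=36, F_tt(3)=-144.
Local maxima occur where both diagonal entries negative: (3, -1), (3, 3). Count: 2.

2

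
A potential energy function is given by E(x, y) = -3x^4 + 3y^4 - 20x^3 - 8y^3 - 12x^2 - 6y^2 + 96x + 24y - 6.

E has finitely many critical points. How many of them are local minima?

E separates as a function of x plus a function of y, so ∇E=0 decouples.
∂E/∂x = -12(x - 1)(x + 2)(x + 4) = 0 at x ∈ {-4, -2, 1}; ∂E/∂y = 12(y - 2)(y - 1)(y + 1) = 0 at y ∈ {-1, 1, 2}.
The Hessian is diagonal: diag(E_xx, E_yy). Second derivatives: E_xx(-4)=-120, E_xx(-2)=72, E_xx(1)=-180; E_yy(-1)=72, E_yy(1)=-24, E_yy(2)=36.
Local minima occur where both diagonal entries positive: (-2, -1), (-2, 2). Count: 2.

2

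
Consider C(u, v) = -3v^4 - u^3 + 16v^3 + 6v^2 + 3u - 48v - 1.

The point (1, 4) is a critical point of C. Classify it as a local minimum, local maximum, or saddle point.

The mixed partial ∂²C/∂u∂v is 0, so the Hessian at any point is diag(C_uu, C_vv) = diag(-6u, 12(-3v^2 + 8v + 1)).
At (1, 4): H = diag(-6, -180).
Both eigenvalues are negative, so H is negative definite: a local maximum.

local maximum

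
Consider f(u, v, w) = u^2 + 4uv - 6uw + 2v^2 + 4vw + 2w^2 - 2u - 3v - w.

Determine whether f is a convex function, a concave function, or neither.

f is quadratic, so its Hessian is the constant matrix H = [[2, 4, -6], [4, 4, 4], [-6, 4, 4]].
Leading principal minors: 2, -8, -400.
Neither pattern holds ⇒ H is indefinite ⇒ neither convex nor concave.

neither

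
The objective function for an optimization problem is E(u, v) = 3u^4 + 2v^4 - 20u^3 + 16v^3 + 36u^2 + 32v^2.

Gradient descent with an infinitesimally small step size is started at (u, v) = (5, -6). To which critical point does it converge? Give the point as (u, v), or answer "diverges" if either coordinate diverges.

E is separable, so gradient descent decouples: u follows -∂E/∂u, v follows -∂E/∂v.
∂E/∂u = 12u(u - 3)(u - 2); at u=5 this is 360, so u decreases.
∂E/∂v = 8v(v + 2)(v + 4); at v=-6 this is -384, so v increases.
u converges to its nearest critical value 3 (a local min of the u-part); v converges to -4. The iterate converges to (3, -4).

(3, -4)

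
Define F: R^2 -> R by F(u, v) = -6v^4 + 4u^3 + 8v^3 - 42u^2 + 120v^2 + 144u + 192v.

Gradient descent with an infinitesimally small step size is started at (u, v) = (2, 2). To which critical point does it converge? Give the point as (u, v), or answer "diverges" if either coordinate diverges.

F is separable, so gradient descent decouples: u follows -∂F/∂u, v follows -∂F/∂v.
∂F/∂u = 12(u - 4)(u - 3); at u=2 this is 24, so u decreases.
∂F/∂v = -24(v - 4)(v + 1)(v + 2); at v=2 this is 576, so v decreases.
The u-coordinate has no critical point in that direction and runs off to infinity.

diverges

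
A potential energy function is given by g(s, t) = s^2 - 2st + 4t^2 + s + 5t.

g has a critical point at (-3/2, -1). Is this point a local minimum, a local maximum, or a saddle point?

The Hessian of g is constant: H = [[2, -2], [-2, 8]].
det(H) = 2·8 − (-2)² = 12.
det(H) > 0 and tr(H) = 10 > 0, so H is positive definite and the point is a local minimum.

local minimum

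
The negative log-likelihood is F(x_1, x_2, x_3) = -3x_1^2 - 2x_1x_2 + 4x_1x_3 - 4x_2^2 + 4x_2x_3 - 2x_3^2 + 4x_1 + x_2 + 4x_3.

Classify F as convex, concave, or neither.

concave

F is quadratic, so its Hessian is the constant matrix H = [[-6, -2, 4], [-2, -8, 4], [4, 4, -4]].
Leading principal minors: -6, 44, -16.
Signs alternate −, +, − ⇒ H ≺ 0 ⇒ concave.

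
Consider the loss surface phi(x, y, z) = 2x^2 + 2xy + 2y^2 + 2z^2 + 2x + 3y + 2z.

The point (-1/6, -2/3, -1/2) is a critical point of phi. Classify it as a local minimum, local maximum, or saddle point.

local minimum

The Hessian is constant: H = [[4, 2, 0], [2, 4, 0], [0, 0, 4]].
Leading principal minors: Δ₁ = 4, Δ₂ = 12, Δ₃ = 48.
All leading minors are positive, so H is positive definite: a local minimum.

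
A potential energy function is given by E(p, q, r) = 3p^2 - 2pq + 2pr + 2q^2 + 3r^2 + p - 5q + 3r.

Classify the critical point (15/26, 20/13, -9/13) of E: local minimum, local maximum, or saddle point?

local minimum

The Hessian is constant: H = [[6, -2, 2], [-2, 4, 0], [2, 0, 6]].
Leading principal minors: Δ₁ = 6, Δ₂ = 20, Δ₃ = 104.
All leading minors are positive, so H is positive definite: a local minimum.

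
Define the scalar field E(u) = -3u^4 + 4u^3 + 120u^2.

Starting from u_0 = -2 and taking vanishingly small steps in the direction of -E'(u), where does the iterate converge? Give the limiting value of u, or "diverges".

E'(u) = -12u(u - 5)(u + 4), so E'(-2) = -336.
Gradient descent moves in the -E' direction, i.e. u is increasing.
The nearest critical point in that direction is u = 0, where E'' = 240 > 0 (a local minimum). The iterate converges there.

0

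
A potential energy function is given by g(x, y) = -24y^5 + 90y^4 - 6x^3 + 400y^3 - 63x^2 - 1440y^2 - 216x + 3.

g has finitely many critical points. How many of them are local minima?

g separates as a function of x plus a function of y, so ∇g=0 decouples.
∂g/∂x = -18(x + 3)(x + 4) = 0 at x ∈ {-4, -3}; ∂g/∂y = -120y(y - 4)(y - 2)(y + 3) = 0 at y ∈ {-3, 0, 2, 4}.
The Hessian is diagonal: diag(g_xx, g_yy). Second derivatives: g_xx(-4)=18, g_xx(-3)=-18; g_yy(-3)=12600, g_yy(0)=-2880, g_yy(2)=2400, g_yy(4)=-6720.
Local minima occur where both diagonal entries positive: (-4, -3), (-4, 2). Count: 2.

2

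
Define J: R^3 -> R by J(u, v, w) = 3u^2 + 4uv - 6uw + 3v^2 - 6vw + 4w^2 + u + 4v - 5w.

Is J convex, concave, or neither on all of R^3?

convex

J is quadratic, so its Hessian is the constant matrix H = [[6, 4, -6], [4, 6, -6], [-6, -6, 8]].
Leading principal minors: 6, 20, 16.
All positive ⇒ H ≻ 0 ⇒ convex.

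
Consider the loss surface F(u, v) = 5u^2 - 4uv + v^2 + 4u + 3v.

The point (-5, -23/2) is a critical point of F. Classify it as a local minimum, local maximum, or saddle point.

The Hessian of F is constant: H = [[10, -4], [-4, 2]].
det(H) = 10·2 − (-4)² = 4.
det(H) > 0 and tr(H) = 12 > 0, so H is positive definite and the point is a local minimum.

local minimum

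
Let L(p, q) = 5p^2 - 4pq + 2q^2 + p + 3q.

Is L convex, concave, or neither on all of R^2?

L is quadratic, so its Hessian is the constant matrix H = [[10, -4], [-4, 4]].
det(H) = 24, tr(H) = 14.
det(H) > 0 and tr(H) > 0, so H is positive definite everywhere: convex.

convex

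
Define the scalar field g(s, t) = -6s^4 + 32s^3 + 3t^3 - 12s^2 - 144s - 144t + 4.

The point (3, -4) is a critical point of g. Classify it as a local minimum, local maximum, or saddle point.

local maximum

The mixed partial ∂²g/∂s∂t is 0, so the Hessian at any point is diag(g_ss, g_tt) = diag(24(-3s^2 + 8s - 1), 18t).
At (3, -4): H = diag(-96, -72).
Both eigenvalues are negative, so H is negative definite: a local maximum.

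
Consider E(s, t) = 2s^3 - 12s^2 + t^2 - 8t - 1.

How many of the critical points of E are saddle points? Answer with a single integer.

E separates as a function of s plus a function of t, so ∇E=0 decouples.
∂E/∂s = 6s(s - 4) = 0 at s ∈ {0, 4}; ∂E/∂t = 2(t - 4) = 0 at t ∈ {4}.
The Hessian is diagonal: diag(E_ss, E_tt). Second derivatives: E_ss(0)=-24, E_ss(4)=24; E_tt(4)=2.
Saddle points occur where the two diagonal entries have opposite signs: (0, 4). Count: 1.

1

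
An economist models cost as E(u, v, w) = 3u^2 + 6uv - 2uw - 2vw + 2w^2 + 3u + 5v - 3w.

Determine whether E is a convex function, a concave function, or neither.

E is quadratic, so its Hessian is the constant matrix H = [[6, 6, -2], [6, 0, -2], [-2, -2, 4]].
Leading principal minors: 6, -36, -120.
Neither pattern holds ⇒ H is indefinite ⇒ neither convex nor concave.

neither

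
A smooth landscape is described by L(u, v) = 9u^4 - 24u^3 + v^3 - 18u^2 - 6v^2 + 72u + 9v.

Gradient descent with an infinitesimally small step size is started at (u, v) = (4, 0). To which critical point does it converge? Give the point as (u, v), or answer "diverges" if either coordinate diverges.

diverges

L is separable, so gradient descent decouples: u follows -∂L/∂u, v follows -∂L/∂v.
∂L/∂u = 36(u - 2)(u - 1)(u + 1); at u=4 this is 1080, so u decreases.
∂L/∂v = 3(v - 3)(v - 1); at v=0 this is 9, so v decreases.
The v-coordinate has no critical point in that direction and runs off to infinity.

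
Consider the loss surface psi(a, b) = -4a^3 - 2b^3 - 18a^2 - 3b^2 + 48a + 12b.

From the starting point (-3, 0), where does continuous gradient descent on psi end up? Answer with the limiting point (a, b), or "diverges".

psi is separable, so gradient descent decouples: a follows -∂psi/∂a, b follows -∂psi/∂b.
∂psi/∂a = -12(a - 1)(a + 4); at a=-3 this is 48, so a decreases.
∂psi/∂b = -6(b - 1)(b + 2); at b=0 this is 12, so b decreases.
a converges to its nearest critical value -4 (a local min of the a-part); b converges to -2. The iterate converges to (-4, -2).

(-4, -2)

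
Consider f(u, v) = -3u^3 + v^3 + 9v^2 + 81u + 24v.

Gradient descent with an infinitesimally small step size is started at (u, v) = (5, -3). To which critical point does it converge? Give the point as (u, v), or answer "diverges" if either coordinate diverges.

f is separable, so gradient descent decouples: u follows -∂f/∂u, v follows -∂f/∂v.
∂f/∂u = -9(u - 3)(u + 3); at u=5 this is -144, so u increases.
∂f/∂v = 3(v + 2)(v + 4); at v=-3 this is -3, so v increases.
The u-coordinate has no critical point in that direction and runs off to infinity.

diverges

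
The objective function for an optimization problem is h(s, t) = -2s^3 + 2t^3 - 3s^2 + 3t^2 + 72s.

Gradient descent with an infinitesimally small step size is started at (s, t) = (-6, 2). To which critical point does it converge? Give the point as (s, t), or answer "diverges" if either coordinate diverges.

h is separable, so gradient descent decouples: s follows -∂h/∂s, t follows -∂h/∂t.
∂h/∂s = -6(s - 3)(s + 4); at s=-6 this is -108, so s increases.
∂h/∂t = 6t(t + 1); at t=2 this is 36, so t decreases.
s converges to its nearest critical value -4 (a local min of the s-part); t converges to 0. The iterate converges to (-4, 0).

(-4, 0)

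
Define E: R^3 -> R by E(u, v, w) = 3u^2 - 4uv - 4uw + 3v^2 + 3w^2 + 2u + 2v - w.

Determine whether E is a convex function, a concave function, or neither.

E is quadratic, so its Hessian is the constant matrix H = [[6, -4, -4], [-4, 6, 0], [-4, 0, 6]].
Leading principal minors: 6, 20, 24.
All positive ⇒ H ≻ 0 ⇒ convex.

convex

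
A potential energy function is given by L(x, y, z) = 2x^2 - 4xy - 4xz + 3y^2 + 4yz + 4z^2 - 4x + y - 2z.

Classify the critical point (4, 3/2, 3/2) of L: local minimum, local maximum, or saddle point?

local minimum

The Hessian is constant: H = [[4, -4, -4], [-4, 6, 4], [-4, 4, 8]].
Leading principal minors: Δ₁ = 4, Δ₂ = 8, Δ₃ = 32.
All leading minors are positive, so H is positive definite: a local minimum.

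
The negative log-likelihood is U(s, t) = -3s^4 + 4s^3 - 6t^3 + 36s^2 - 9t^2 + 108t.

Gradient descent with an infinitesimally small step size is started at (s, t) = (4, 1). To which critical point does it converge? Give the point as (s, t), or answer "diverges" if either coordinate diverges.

U is separable, so gradient descent decouples: s follows -∂U/∂s, t follows -∂U/∂t.
∂U/∂s = -12s(s - 3)(s + 2); at s=4 this is -288, so s increases.
∂U/∂t = -18(t - 2)(t + 3); at t=1 this is 72, so t decreases.
The s-coordinate has no critical point in that direction and runs off to infinity.

diverges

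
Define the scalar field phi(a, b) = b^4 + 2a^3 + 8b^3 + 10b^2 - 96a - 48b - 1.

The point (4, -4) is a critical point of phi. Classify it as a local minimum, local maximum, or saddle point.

The mixed partial ∂²phi/∂a∂b is 0, so the Hessian at any point is diag(phi_aa, phi_bb) = diag(12a, 4(3b^2 + 12b + 5)).
At (4, -4): H = diag(48, 20).
Both eigenvalues are positive, so H is positive definite: a local minimum.

local minimum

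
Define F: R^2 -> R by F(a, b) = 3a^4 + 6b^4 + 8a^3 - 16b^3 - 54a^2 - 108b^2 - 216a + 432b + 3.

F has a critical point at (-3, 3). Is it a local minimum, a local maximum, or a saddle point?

local minimum

The mixed partial ∂²F/∂a∂b is 0, so the Hessian at any point is diag(F_aa, F_bb) = diag(12(3a^2 + 4a - 9), 24(3b^2 - 4b - 9)).
At (-3, 3): H = diag(72, 144).
Both eigenvalues are positive, so H is positive definite: a local minimum.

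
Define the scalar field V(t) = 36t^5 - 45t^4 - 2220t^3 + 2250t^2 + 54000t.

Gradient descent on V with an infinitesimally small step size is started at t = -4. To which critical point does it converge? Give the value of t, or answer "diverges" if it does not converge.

V'(t) = 180(t - 5)(t - 4)(t + 3)(t + 5), so V'(-4) = -12960.
Gradient descent moves in the -V' direction, i.e. t is increasing.
The nearest critical point in that direction is t = -3, where V'' = 20160 > 0 (a local minimum). The iterate converges there.

-3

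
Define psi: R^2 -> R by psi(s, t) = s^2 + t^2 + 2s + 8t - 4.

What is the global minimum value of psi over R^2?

-21

psi(s,t) separates as P(s) + Q(t) − 4, so its minimum is min P + min Q − 4.
P'(s) = 2s + 2 vanishes at s ∈ {-1}; Q'(t) = 2(t + 4) vanishes at t ∈ {-4}.
Local minima of P (where P''>0): P(-1)=-1. Local minima of Q: Q(-4)=-16.
So the global minimum of psi is P(-1) + Q(-4) − 4 = -1 − 16 − 4 = -21, attained at (-1, -4).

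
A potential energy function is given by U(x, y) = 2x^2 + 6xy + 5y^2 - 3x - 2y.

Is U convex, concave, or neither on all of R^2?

convex

U is quadratic, so its Hessian is the constant matrix H = [[4, 6], [6, 10]].
det(H) = 4, tr(H) = 14.
det(H) > 0 and tr(H) > 0, so H is positive definite everywhere: convex.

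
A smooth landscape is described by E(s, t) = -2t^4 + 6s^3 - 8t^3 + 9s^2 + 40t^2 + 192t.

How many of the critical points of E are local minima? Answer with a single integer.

E separates as a function of s plus a function of t, so ∇E=0 decouples.
∂E/∂s = 18s(s + 1) = 0 at s ∈ {-1, 0}; ∂E/∂t = -8(t - 3)(t + 2)(t + 4) = 0 at t ∈ {-4, -2, 3}.
The Hessian is diagonal: diag(E_ss, E_tt). Second derivatives: E_ss(-1)=-18, E_ss(0)=18; E_tt(-4)=-112, E_tt(-2)=80, E_tt(3)=-280.
Local minima occur where both diagonal entries positive: (0, -2). Count: 1.

1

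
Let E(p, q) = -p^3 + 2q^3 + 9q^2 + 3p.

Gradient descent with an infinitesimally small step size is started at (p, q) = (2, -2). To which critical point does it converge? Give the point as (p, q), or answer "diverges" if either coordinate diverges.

E is separable, so gradient descent decouples: p follows -∂E/∂p, q follows -∂E/∂q.
∂E/∂p = -3(p - 1)(p + 1); at p=2 this is -9, so p increases.
∂E/∂q = 6q(q + 3); at q=-2 this is -12, so q increases.
The p-coordinate has no critical point in that direction and runs off to infinity.

diverges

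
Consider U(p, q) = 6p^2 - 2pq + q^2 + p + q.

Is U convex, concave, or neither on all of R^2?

convex

U is quadratic, so its Hessian is the constant matrix H = [[12, -2], [-2, 2]].
det(H) = 20, tr(H) = 14.
det(H) > 0 and tr(H) > 0, so H is positive definite everywhere: convex.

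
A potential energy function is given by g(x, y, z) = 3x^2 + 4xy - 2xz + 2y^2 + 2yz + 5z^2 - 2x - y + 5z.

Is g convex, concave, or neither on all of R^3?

g is quadratic, so its Hessian is the constant matrix H = [[6, 4, -2], [4, 4, 2], [-2, 2, 10]].
Leading principal minors: 6, 8, 8.
All positive ⇒ H ≻ 0 ⇒ convex.

convex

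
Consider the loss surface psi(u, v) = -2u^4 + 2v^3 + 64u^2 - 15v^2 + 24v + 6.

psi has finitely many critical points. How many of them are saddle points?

psi separates as a function of u plus a function of v, so ∇psi=0 decouples.
∂psi/∂u = -8u(u - 4)(u + 4) = 0 at u ∈ {-4, 0, 4}; ∂psi/∂v = 6(v - 4)(v - 1) = 0 at v ∈ {1, 4}.
The Hessian is diagonal: diag(psi_uu, psi_vv). Second derivatives: psi_uu(-4)=-256, psi_uu(0)=128, psi_uu(4)=-256; psi_vv(1)=-18, psi_vv(4)=18.
Saddle points occur where the two diagonal entries have opposite signs: (-4, 4), (0, 1), (4, 4). Count: 3.

3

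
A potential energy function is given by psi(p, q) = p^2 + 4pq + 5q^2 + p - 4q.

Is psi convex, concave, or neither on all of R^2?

convex

psi is quadratic, so its Hessian is the constant matrix H = [[2, 4], [4, 10]].
det(H) = 4, tr(H) = 12.
det(H) > 0 and tr(H) > 0, so H is positive definite everywhere: convex.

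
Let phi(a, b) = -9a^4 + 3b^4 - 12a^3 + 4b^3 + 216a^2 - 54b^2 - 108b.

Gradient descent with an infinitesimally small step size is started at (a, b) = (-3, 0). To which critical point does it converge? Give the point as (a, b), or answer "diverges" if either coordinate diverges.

phi is separable, so gradient descent decouples: a follows -∂phi/∂a, b follows -∂phi/∂b.
∂phi/∂a = -36a(a - 3)(a + 4); at a=-3 this is -648, so a increases.
∂phi/∂b = 12(b - 3)(b + 1)(b + 3); at b=0 this is -108, so b increases.
a converges to its nearest critical value 0 (a local min of the a-part); b converges to 3. The iterate converges to (0, 3).

(0, 3)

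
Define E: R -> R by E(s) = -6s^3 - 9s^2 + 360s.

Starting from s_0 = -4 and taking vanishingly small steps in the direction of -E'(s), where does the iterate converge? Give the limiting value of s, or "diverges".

-5

E'(s) = -18(s - 4)(s + 5), so E'(-4) = 144.
Gradient descent moves in the -E' direction, i.e. s is decreasing.
The nearest critical point in that direction is s = -5, where E'' = 162 > 0 (a local minimum). The iterate converges there.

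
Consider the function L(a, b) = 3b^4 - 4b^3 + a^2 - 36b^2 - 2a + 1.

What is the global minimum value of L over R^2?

L(a,b) separates as P(a) + Q(b) + 1, so its minimum is min P + min Q + 1.
P'(a) = 2a - 2 vanishes at a ∈ {1}; Q'(b) = 12b(b - 3)(b + 2) vanishes at b ∈ {-2, 0, 3}.
Local minima of P (where P''>0): P(1)=-1. Local minima of Q: Q(-2)=-64, Q(3)=-189.
So the global minimum of L is P(1) + Q(3) + 1 = -1 − 189 + 1 = -189, attained at (1, 3).

-189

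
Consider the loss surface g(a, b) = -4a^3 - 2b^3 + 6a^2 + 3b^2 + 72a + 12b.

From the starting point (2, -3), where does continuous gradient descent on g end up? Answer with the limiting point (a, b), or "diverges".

(-2, -1)

g is separable, so gradient descent decouples: a follows -∂g/∂a, b follows -∂g/∂b.
∂g/∂a = -12(a - 3)(a + 2); at a=2 this is 48, so a decreases.
∂g/∂b = -6(b - 2)(b + 1); at b=-3 this is -60, so b increases.
a converges to its nearest critical value -2 (a local min of the a-part); b converges to -1. The iterate converges to (-2, -1).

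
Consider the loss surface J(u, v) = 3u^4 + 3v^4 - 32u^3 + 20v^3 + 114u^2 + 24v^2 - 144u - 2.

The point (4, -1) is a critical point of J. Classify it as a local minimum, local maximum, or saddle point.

saddle point

The mixed partial ∂²J/∂u∂v is 0, so the Hessian at any point is diag(J_uu, J_vv) = diag(12(3u^2 - 16u + 19), 12(3v^2 + 10v + 4)).
At (4, -1): H = diag(36, -36).
The eigenvalues have opposite signs, so H is indefinite: a saddle point.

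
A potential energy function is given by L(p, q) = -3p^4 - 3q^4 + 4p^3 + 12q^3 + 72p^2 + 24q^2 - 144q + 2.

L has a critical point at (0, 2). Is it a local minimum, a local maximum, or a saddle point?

local minimum

The mixed partial ∂²L/∂p∂q is 0, so the Hessian at any point is diag(L_pp, L_qq) = diag(12(-3p^2 + 2p + 12), 12(-3q^2 + 6q + 4)).
At (0, 2): H = diag(144, 48).
Both eigenvalues are positive, so H is positive definite: a local minimum.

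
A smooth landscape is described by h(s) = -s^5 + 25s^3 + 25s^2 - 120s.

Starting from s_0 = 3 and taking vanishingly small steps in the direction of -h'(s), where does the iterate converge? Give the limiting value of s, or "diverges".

h'(s) = -5(s - 4)(s - 1)(s + 2)(s + 3), so h'(3) = 300.
Gradient descent moves in the -h' direction, i.e. s is decreasing.
The nearest critical point in that direction is s = 1, where h'' = 180 > 0 (a local minimum). The iterate converges there.

1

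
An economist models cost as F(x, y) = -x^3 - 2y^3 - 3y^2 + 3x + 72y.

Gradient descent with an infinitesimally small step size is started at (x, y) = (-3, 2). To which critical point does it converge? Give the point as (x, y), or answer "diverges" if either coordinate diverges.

F is separable, so gradient descent decouples: x follows -∂F/∂x, y follows -∂F/∂y.
∂F/∂x = -3(x - 1)(x + 1); at x=-3 this is -24, so x increases.
∂F/∂y = -6(y - 3)(y + 4); at y=2 this is 36, so y decreases.
x converges to its nearest critical value -1 (a local min of the x-part); y converges to -4. The iterate converges to (-1, -4).

(-1, -4)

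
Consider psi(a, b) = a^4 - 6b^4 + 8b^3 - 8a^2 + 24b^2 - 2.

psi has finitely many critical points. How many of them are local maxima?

2

psi separates as a function of a plus a function of b, so ∇psi=0 decouples.
∂psi/∂a = 4a(a - 2)(a + 2) = 0 at a ∈ {-2, 0, 2}; ∂psi/∂b = -24b(b - 2)(b + 1) = 0 at b ∈ {-1, 0, 2}.
The Hessian is diagonal: diag(psi_aa, psi_bb). Second derivatives: psi_aa(-2)=32, psi_aa(0)=-16, psi_aa(2)=32; psi_bb(-1)=-72, psi_bb(0)=48, psi_bb(2)=-144.
Local maxima occur where both diagonal entries negative: (0, -1), (0, 2). Count: 2.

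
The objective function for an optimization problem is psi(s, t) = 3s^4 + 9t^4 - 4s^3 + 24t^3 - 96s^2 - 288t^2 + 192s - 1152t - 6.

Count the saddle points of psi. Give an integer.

psi separates as a function of s plus a function of t, so ∇psi=0 decouples.
∂psi/∂s = 12(s - 4)(s - 1)(s + 4) = 0 at s ∈ {-4, 1, 4}; ∂psi/∂t = 36(t - 4)(t + 2)(t + 4) = 0 at t ∈ {-4, -2, 4}.
The Hessian is diagonal: diag(psi_ss, psi_tt). Second derivatives: psi_ss(-4)=480, psi_ss(1)=-180, psi_ss(4)=288; psi_tt(-4)=576, psi_tt(-2)=-432, psi_tt(4)=1728.
Saddle points occur where the two diagonal entries have opposite signs: (-4, -2), (1, -4), (1, 4), (4, -2). Count: 4.

4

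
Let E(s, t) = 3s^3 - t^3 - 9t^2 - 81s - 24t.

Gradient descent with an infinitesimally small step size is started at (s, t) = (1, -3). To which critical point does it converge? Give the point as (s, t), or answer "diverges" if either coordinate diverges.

(3, -4)

E is separable, so gradient descent decouples: s follows -∂E/∂s, t follows -∂E/∂t.
∂E/∂s = 9(s - 3)(s + 3); at s=1 this is -72, so s increases.
∂E/∂t = -3(t + 2)(t + 4); at t=-3 this is 3, so t decreases.
s converges to its nearest critical value 3 (a local min of the s-part); t converges to -4. The iterate converges to (3, -4).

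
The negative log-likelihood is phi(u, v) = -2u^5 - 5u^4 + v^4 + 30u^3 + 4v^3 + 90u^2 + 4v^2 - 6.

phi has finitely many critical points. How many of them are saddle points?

6

phi separates as a function of u plus a function of v, so ∇phi=0 decouples.
∂phi/∂u = -10u(u - 3)(u + 2)(u + 3) = 0 at u ∈ {-3, -2, 0, 3}; ∂phi/∂v = 4v(v + 1)(v + 2) = 0 at v ∈ {-2, -1, 0}.
The Hessian is diagonal: diag(phi_uu, phi_vv). Second derivatives: phi_uu(-3)=180, phi_uu(-2)=-100, phi_uu(0)=180, phi_uu(3)=-900; phi_vv(-2)=8, phi_vv(-1)=-4, phi_vv(0)=8.
Saddle points occur where the two diagonal entries have opposite signs: (-3, -1), (-2, -2), (-2, 0), (0, -1), (3, -2), (3, 0). Count: 6.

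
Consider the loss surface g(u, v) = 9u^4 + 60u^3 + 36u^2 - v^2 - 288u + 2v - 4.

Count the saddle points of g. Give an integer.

2

g separates as a function of u plus a function of v, so ∇g=0 decouples.
∂g/∂u = 36(u - 1)(u + 2)(u + 4) = 0 at u ∈ {-4, -2, 1}; ∂g/∂v = -2(v - 1) = 0 at v ∈ {1}.
The Hessian is diagonal: diag(g_uu, g_vv). Second derivatives: g_uu(-4)=360, g_uu(-2)=-216, g_uu(1)=540; g_vv(1)=-2.
Saddle points occur where the two diagonal entries have opposite signs: (-4, 1), (1, 1). Count: 2.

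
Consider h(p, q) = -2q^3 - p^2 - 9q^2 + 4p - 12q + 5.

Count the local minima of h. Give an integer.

0

h separates as a function of p plus a function of q, so ∇h=0 decouples.
∂h/∂p = -2(p - 2) = 0 at p ∈ {2}; ∂h/∂q = -6(q + 1)(q + 2) = 0 at q ∈ {-2, -1}.
The Hessian is diagonal: diag(h_pp, h_qq). Second derivatives: h_pp(2)=-2; h_qq(-2)=6, h_qq(-1)=-6.
Local minima occur where both diagonal entries positive: none. Count: 0.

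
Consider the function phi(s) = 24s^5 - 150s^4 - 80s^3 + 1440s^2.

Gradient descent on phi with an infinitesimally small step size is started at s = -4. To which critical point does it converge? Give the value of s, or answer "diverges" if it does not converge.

phi'(s) = 120s(s - 4)(s - 3)(s + 2), so phi'(-4) = 53760.
Gradient descent moves in the -phi' direction, i.e. s is decreasing.
There is no critical point below s=-4, and phi' keeps the same sign, so the iterate runs off to −∞.

diverges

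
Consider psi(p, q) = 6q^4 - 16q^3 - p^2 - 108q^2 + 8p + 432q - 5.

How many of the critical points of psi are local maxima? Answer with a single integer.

1

psi separates as a function of p plus a function of q, so ∇psi=0 decouples.
∂psi/∂p = -2(p - 4) = 0 at p ∈ {4}; ∂psi/∂q = 24(q - 3)(q - 2)(q + 3) = 0 at q ∈ {-3, 2, 3}.
The Hessian is diagonal: diag(psi_pp, psi_qq). Second derivatives: psi_pp(4)=-2; psi_qq(-3)=720, psi_qq(2)=-120, psi_qq(3)=144.
Local maxima occur where both diagonal entries negative: (4, 2). Count: 1.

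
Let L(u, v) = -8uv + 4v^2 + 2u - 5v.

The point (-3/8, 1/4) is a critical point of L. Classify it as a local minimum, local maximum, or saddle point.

saddle point

The Hessian of L is constant: H = [[0, -8], [-8, 8]].
det(H) = 0·8 − (-8)² = -64.
Since det(H) < 0, H is indefinite and the critical point is a saddle point.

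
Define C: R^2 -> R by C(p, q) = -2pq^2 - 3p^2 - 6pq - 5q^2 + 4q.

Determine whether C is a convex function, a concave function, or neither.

The term -2pq^2 is cubic, so the Hessian is not constant.
∂²C/∂q² = -4p - 10, which takes both signs as p varies (negative for sufficiently large p). A diagonal entry of the Hessian changing sign means the Hessian is neither positive- nor negative-semidefinite on all of R^2.

neither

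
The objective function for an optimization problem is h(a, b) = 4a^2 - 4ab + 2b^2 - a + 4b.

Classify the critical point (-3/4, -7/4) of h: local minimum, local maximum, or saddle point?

The Hessian of h is constant: H = [[8, -4], [-4, 4]].
det(H) = 8·4 − (-4)² = 16.
det(H) > 0 and tr(H) = 12 > 0, so H is positive definite and the point is a local minimum.

local minimum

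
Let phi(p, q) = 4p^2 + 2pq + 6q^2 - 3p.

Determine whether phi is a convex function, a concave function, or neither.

convex

phi is quadratic, so its Hessian is the constant matrix H = [[8, 2], [2, 12]].
det(H) = 92, tr(H) = 20.
det(H) > 0 and tr(H) > 0, so H is positive definite everywhere: convex.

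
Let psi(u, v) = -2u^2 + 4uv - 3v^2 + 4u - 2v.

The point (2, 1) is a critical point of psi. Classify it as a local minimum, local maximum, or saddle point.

local maximum

The Hessian of psi is constant: H = [[-4, 4], [4, -6]].
det(H) = (-4)·(-6) − 4² = 8.
det(H) > 0 and tr(H) = -10 < 0, so H is negative definite and the point is a local maximum.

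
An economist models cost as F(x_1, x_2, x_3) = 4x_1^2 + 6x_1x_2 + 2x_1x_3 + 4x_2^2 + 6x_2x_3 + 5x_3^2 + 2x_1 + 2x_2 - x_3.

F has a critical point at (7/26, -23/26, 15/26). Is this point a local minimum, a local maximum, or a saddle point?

The Hessian is constant: H = [[8, 6, 2], [6, 8, 6], [2, 6, 10]].
Leading principal minors: Δ₁ = 8, Δ₂ = 28, Δ₃ = 104.
All leading minors are positive, so H is positive definite: a local minimum.

local minimum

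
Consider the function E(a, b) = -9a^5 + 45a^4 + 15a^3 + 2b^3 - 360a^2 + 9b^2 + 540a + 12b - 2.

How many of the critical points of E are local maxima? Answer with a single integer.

E separates as a function of a plus a function of b, so ∇E=0 decouples.
∂E/∂a = -45(a - 3)(a - 2)(a - 1)(a + 2) = 0 at a ∈ {-2, 1, 2, 3}; ∂E/∂b = 6(b + 1)(b + 2) = 0 at b ∈ {-2, -1}.
The Hessian is diagonal: diag(E_aa, E_bb). Second derivatives: E_aa(-2)=2700, E_aa(1)=-270, E_aa(2)=180, E_aa(3)=-450; E_bb(-2)=-6, E_bb(-1)=6.
Local maxima occur where both diagonal entries negative: (1, -2), (3, -2). Count: 2.

2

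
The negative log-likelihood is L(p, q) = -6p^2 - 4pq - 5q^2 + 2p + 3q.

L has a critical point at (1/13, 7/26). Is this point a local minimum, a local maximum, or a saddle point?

local maximum

The Hessian of L is constant: H = [[-12, -4], [-4, -10]].
det(H) = (-12)·(-10) − (-4)² = 104.
det(H) > 0 and tr(H) = -22 < 0, so H is negative definite and the point is a local maximum.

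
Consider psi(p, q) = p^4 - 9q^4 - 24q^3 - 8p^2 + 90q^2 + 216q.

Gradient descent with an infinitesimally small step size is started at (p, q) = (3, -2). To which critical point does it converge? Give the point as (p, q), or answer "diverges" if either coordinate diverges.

psi is separable, so gradient descent decouples: p follows -∂psi/∂p, q follows -∂psi/∂q.
∂psi/∂p = 4p(p - 2)(p + 2); at p=3 this is 60, so p decreases.
∂psi/∂q = -36(q - 2)(q + 1)(q + 3); at q=-2 this is -144, so q increases.
p converges to its nearest critical value 2 (a local min of the p-part); q converges to -1. The iterate converges to (2, -1).

(2, -1)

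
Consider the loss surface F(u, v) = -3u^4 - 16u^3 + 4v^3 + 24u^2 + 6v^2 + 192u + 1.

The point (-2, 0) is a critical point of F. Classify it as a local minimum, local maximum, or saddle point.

The mixed partial ∂²F/∂u∂v is 0, so the Hessian at any point is diag(F_uu, F_vv) = diag(12(-3u^2 - 8u + 4), 12(2v + 1)).
At (-2, 0): H = diag(96, 12).
Both eigenvalues are positive, so H is positive definite: a local minimum.

local minimum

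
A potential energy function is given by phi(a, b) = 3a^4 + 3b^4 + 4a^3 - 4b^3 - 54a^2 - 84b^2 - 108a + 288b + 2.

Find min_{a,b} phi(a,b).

phi(a,b) separates as P(a) + Q(b) + 2, so its minimum is min P + min Q + 2.
P'(a) = 12(a - 3)(a + 1)(a + 3) vanishes at a ∈ {-3, -1, 3}; Q'(b) = 12(b - 3)(b - 2)(b + 4) vanishes at b ∈ {-4, 2, 3}.
Local minima of P (where P''>0): P(-3)=-27, P(3)=-459. Local minima of Q: Q(-4)=-1472, Q(3)=243.
So the global minimum of phi is P(3) + Q(-4) + 2 = -459 − 1472 + 2 = -1929, attained at (3, -4).

-1929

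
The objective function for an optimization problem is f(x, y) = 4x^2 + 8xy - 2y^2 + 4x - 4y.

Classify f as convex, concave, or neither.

neither

f is quadratic, so its Hessian is the constant matrix H = [[8, 8], [8, -4]].
det(H) = -96, tr(H) = 4.
det(H) < 0, so H is indefinite: neither convex nor concave.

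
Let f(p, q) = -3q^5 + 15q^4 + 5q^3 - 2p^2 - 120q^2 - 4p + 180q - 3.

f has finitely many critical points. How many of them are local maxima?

2

f separates as a function of p plus a function of q, so ∇f=0 decouples.
∂f/∂p = -4(p + 1) = 0 at p ∈ {-1}; ∂f/∂q = -15(q - 3)(q - 2)(q - 1)(q + 2) = 0 at q ∈ {-2, 1, 2, 3}.
The Hessian is diagonal: diag(f_pp, f_qq). Second derivatives: f_pp(-1)=-4; f_qq(-2)=900, f_qq(1)=-90, f_qq(2)=60, f_qq(3)=-150.
Local maxima occur where both diagonal entries negative: (-1, 1), (-1, 3). Count: 2.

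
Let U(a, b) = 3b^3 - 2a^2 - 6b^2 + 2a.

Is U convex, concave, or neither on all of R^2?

neither

The term 3b^3 is cubic, so the Hessian is not constant.
∂²U/∂b² = 18b - 12, which takes both signs as b varies (negative for sufficiently negative b). A diagonal entry of the Hessian changing sign means the Hessian is neither positive- nor negative-semidefinite on all of R^2.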